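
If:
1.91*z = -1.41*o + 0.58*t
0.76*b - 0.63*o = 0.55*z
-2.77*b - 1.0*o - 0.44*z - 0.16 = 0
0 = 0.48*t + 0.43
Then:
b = -0.10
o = 0.34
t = -0.90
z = -0.52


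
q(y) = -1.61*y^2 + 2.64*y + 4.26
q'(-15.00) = 50.94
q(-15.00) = -397.59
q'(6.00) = -16.68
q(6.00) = -37.86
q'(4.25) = -11.04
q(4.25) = -13.60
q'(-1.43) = 7.24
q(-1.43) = -2.81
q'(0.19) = 2.03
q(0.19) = 4.70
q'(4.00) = -10.24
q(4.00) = -10.94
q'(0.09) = 2.35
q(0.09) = 4.48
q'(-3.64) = 14.36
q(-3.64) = -26.68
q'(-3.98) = 15.46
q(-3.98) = -31.75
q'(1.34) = -1.67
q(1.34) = 4.91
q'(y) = 2.64 - 3.22*y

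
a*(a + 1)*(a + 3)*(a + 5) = a^4 + 9*a^3 + 23*a^2 + 15*a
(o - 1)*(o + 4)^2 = o^3 + 7*o^2 + 8*o - 16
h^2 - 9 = (h - 3)*(h + 3)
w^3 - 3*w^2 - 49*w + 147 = (w - 7)*(w - 3)*(w + 7)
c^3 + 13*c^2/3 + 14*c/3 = c*(c + 2)*(c + 7/3)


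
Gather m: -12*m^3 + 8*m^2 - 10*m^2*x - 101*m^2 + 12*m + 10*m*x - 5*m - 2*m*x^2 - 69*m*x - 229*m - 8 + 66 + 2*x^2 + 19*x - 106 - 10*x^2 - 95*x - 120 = -12*m^3 + m^2*(-10*x - 93) + m*(-2*x^2 - 59*x - 222) - 8*x^2 - 76*x - 168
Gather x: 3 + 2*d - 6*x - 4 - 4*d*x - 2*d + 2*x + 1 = x*(-4*d - 4)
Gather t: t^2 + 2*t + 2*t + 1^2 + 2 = t^2 + 4*t + 3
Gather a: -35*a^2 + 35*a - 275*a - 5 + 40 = -35*a^2 - 240*a + 35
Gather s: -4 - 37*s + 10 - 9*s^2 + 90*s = -9*s^2 + 53*s + 6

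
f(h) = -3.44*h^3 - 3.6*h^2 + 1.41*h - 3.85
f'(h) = -10.32*h^2 - 7.2*h + 1.41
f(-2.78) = 38.32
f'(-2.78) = -58.33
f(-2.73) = 35.46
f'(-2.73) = -55.85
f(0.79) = -6.68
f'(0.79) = -10.72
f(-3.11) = 60.42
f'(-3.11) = -76.01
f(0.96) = -8.86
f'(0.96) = -15.01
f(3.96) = -268.34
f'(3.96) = -188.94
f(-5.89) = 565.87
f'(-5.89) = -314.20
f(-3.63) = 108.14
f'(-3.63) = -108.44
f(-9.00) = 2199.62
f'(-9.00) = -769.71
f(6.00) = -868.03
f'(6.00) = -413.31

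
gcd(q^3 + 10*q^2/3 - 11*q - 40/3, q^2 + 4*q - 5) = q + 5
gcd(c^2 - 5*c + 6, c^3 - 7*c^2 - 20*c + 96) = c - 3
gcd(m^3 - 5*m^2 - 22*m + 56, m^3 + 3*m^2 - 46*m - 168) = m^2 - 3*m - 28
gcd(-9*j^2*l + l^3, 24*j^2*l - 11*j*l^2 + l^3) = 3*j*l - l^2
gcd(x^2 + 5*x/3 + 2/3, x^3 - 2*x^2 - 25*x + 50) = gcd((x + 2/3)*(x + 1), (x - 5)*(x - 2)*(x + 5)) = 1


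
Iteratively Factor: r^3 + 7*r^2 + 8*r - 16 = (r + 4)*(r^2 + 3*r - 4) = (r - 1)*(r + 4)*(r + 4)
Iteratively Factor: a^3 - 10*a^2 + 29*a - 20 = (a - 4)*(a^2 - 6*a + 5) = (a - 5)*(a - 4)*(a - 1)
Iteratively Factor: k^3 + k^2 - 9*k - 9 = (k + 1)*(k^2 - 9) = (k - 3)*(k + 1)*(k + 3)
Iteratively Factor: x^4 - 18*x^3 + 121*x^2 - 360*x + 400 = (x - 5)*(x^3 - 13*x^2 + 56*x - 80) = (x - 5)*(x - 4)*(x^2 - 9*x + 20) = (x - 5)^2*(x - 4)*(x - 4)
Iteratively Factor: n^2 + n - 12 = (n - 3)*(n + 4)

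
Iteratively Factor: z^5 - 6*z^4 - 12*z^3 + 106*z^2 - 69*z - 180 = (z - 5)*(z^4 - z^3 - 17*z^2 + 21*z + 36) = (z - 5)*(z + 1)*(z^3 - 2*z^2 - 15*z + 36) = (z - 5)*(z + 1)*(z + 4)*(z^2 - 6*z + 9) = (z - 5)*(z - 3)*(z + 1)*(z + 4)*(z - 3)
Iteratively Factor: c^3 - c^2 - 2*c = (c + 1)*(c^2 - 2*c) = (c - 2)*(c + 1)*(c)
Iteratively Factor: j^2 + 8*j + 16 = (j + 4)*(j + 4)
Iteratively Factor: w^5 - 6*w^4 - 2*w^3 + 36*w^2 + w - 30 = (w - 1)*(w^4 - 5*w^3 - 7*w^2 + 29*w + 30) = (w - 5)*(w - 1)*(w^3 - 7*w - 6) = (w - 5)*(w - 1)*(w + 2)*(w^2 - 2*w - 3) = (w - 5)*(w - 1)*(w + 1)*(w + 2)*(w - 3)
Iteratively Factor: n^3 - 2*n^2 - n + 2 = (n - 2)*(n^2 - 1) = (n - 2)*(n + 1)*(n - 1)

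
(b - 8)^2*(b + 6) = b^3 - 10*b^2 - 32*b + 384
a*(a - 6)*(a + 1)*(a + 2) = a^4 - 3*a^3 - 16*a^2 - 12*a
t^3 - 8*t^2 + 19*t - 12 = (t - 4)*(t - 3)*(t - 1)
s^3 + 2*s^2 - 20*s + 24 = (s - 2)^2*(s + 6)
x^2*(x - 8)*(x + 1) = x^4 - 7*x^3 - 8*x^2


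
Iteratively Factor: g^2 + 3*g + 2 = (g + 2)*(g + 1)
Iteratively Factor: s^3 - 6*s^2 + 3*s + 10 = (s - 2)*(s^2 - 4*s - 5) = (s - 5)*(s - 2)*(s + 1)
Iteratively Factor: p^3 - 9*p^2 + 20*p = (p)*(p^2 - 9*p + 20) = p*(p - 4)*(p - 5)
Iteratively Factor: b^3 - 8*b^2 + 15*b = (b)*(b^2 - 8*b + 15) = b*(b - 3)*(b - 5)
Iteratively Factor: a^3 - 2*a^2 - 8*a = (a - 4)*(a^2 + 2*a) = a*(a - 4)*(a + 2)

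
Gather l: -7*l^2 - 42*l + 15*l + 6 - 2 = -7*l^2 - 27*l + 4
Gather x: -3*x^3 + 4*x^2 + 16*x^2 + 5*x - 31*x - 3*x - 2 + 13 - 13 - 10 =-3*x^3 + 20*x^2 - 29*x - 12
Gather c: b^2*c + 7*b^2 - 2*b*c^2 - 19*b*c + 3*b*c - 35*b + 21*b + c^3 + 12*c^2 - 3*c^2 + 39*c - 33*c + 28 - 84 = 7*b^2 - 14*b + c^3 + c^2*(9 - 2*b) + c*(b^2 - 16*b + 6) - 56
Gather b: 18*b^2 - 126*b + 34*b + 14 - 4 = 18*b^2 - 92*b + 10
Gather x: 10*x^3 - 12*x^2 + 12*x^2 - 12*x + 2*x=10*x^3 - 10*x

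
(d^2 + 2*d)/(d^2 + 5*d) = (d + 2)/(d + 5)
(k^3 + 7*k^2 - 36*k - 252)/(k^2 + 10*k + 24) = (k^2 + k - 42)/(k + 4)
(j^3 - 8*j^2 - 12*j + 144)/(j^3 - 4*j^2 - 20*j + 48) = (j - 6)/(j - 2)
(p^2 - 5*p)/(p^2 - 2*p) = (p - 5)/(p - 2)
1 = 1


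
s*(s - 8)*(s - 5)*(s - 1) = s^4 - 14*s^3 + 53*s^2 - 40*s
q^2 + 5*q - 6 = (q - 1)*(q + 6)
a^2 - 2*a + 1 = (a - 1)^2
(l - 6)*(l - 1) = l^2 - 7*l + 6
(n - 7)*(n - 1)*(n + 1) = n^3 - 7*n^2 - n + 7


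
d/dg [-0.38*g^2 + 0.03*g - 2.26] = 0.03 - 0.76*g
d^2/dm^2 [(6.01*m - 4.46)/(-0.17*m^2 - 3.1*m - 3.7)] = (-(0.34*m + 3.1)*(0.68*m + 6.2)*(6.01*m - 4.46) + (6.1302*m + 35.7456)*(0.17*m^2 + 3.1*m + 3.7))/(0.17*m^2 + 3.1*m + 3.7)^3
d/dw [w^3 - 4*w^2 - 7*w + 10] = 3*w^2 - 8*w - 7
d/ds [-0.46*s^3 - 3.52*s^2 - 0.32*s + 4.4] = -1.38*s^2 - 7.04*s - 0.32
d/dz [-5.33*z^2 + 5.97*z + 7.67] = 5.97 - 10.66*z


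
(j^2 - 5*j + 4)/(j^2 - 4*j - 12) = (-j^2 + 5*j - 4)/(-j^2 + 4*j + 12)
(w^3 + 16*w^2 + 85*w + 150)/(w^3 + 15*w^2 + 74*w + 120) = (w + 5)/(w + 4)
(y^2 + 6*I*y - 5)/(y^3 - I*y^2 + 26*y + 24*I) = (y + 5*I)/(y^2 - 2*I*y + 24)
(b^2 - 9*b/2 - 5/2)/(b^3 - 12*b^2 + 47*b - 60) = (b + 1/2)/(b^2 - 7*b + 12)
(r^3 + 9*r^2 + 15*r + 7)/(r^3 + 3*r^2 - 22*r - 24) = (r^2 + 8*r + 7)/(r^2 + 2*r - 24)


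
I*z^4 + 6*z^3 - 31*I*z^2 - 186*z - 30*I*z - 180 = (z - 6)*(z + 5)*(z - 6*I)*(I*z + I)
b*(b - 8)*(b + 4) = b^3 - 4*b^2 - 32*b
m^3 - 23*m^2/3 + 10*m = m*(m - 6)*(m - 5/3)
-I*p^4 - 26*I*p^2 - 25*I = (p - 5*I)*(p - I)*(p + 5*I)*(-I*p + 1)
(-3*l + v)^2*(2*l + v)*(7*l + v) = 126*l^4 - 3*l^3*v - 31*l^2*v^2 + 3*l*v^3 + v^4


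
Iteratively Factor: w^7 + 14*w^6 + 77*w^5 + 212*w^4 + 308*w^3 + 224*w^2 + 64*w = (w + 4)*(w^6 + 10*w^5 + 37*w^4 + 64*w^3 + 52*w^2 + 16*w) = (w + 1)*(w + 4)*(w^5 + 9*w^4 + 28*w^3 + 36*w^2 + 16*w) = (w + 1)*(w + 4)^2*(w^4 + 5*w^3 + 8*w^2 + 4*w) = (w + 1)*(w + 2)*(w + 4)^2*(w^3 + 3*w^2 + 2*w) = (w + 1)*(w + 2)^2*(w + 4)^2*(w^2 + w) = (w + 1)^2*(w + 2)^2*(w + 4)^2*(w)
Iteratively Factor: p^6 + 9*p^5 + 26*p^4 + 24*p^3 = (p + 4)*(p^5 + 5*p^4 + 6*p^3) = p*(p + 4)*(p^4 + 5*p^3 + 6*p^2) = p*(p + 3)*(p + 4)*(p^3 + 2*p^2) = p*(p + 2)*(p + 3)*(p + 4)*(p^2) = p^2*(p + 2)*(p + 3)*(p + 4)*(p)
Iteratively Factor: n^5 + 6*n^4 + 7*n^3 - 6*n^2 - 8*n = (n + 4)*(n^4 + 2*n^3 - n^2 - 2*n) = (n + 2)*(n + 4)*(n^3 - n) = n*(n + 2)*(n + 4)*(n^2 - 1) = n*(n + 1)*(n + 2)*(n + 4)*(n - 1)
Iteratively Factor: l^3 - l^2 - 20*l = (l)*(l^2 - l - 20) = l*(l - 5)*(l + 4)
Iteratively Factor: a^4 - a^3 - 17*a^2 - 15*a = (a)*(a^3 - a^2 - 17*a - 15) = a*(a + 1)*(a^2 - 2*a - 15) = a*(a + 1)*(a + 3)*(a - 5)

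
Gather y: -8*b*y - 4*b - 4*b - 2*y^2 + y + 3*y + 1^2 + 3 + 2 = -8*b - 2*y^2 + y*(4 - 8*b) + 6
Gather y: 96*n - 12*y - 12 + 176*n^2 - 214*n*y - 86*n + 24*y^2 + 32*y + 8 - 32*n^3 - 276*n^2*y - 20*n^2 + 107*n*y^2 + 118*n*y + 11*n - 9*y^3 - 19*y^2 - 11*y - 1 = -32*n^3 + 156*n^2 + 21*n - 9*y^3 + y^2*(107*n + 5) + y*(-276*n^2 - 96*n + 9) - 5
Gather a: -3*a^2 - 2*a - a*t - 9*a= -3*a^2 + a*(-t - 11)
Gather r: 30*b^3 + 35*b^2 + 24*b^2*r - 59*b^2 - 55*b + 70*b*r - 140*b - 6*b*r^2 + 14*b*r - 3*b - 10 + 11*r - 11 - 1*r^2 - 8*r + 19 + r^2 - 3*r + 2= 30*b^3 - 24*b^2 - 6*b*r^2 - 198*b + r*(24*b^2 + 84*b)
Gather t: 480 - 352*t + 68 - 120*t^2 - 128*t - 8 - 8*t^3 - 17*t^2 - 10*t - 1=-8*t^3 - 137*t^2 - 490*t + 539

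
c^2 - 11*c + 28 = (c - 7)*(c - 4)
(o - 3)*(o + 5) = o^2 + 2*o - 15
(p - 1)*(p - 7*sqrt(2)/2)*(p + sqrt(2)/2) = p^3 - 3*sqrt(2)*p^2 - p^2 - 7*p/2 + 3*sqrt(2)*p + 7/2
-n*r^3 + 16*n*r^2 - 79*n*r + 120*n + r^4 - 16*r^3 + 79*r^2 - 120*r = (-n + r)*(r - 8)*(r - 5)*(r - 3)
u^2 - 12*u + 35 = (u - 7)*(u - 5)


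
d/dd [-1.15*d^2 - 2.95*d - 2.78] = -2.3*d - 2.95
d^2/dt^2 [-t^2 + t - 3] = -2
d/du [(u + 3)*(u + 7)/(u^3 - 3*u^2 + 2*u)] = (-u^4 - 20*u^3 - 31*u^2 + 126*u - 42)/(u^2*(u^4 - 6*u^3 + 13*u^2 - 12*u + 4))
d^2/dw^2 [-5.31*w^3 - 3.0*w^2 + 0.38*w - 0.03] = -31.86*w - 6.0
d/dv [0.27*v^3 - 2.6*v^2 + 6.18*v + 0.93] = 0.81*v^2 - 5.2*v + 6.18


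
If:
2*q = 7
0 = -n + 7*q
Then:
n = 49/2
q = 7/2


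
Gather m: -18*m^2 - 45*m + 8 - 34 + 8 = -18*m^2 - 45*m - 18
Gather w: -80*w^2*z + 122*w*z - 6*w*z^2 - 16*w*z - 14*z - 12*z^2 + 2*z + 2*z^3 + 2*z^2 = -80*w^2*z + w*(-6*z^2 + 106*z) + 2*z^3 - 10*z^2 - 12*z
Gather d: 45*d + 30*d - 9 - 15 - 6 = 75*d - 30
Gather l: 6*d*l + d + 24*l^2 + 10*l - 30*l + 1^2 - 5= d + 24*l^2 + l*(6*d - 20) - 4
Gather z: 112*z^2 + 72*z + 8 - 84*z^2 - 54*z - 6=28*z^2 + 18*z + 2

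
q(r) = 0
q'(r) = 0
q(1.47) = 0.00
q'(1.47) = 0.00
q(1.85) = 0.00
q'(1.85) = 0.00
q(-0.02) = 0.00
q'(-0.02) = 0.00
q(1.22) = 0.00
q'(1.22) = 0.00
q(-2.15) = 0.00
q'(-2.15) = 0.00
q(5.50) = 0.00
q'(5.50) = 0.00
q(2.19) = 0.00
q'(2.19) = 0.00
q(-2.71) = 0.00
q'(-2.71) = 0.00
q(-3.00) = 0.00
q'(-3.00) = 0.00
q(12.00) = 0.00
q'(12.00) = 0.00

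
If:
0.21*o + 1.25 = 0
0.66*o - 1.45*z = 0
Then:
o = -5.95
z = -2.71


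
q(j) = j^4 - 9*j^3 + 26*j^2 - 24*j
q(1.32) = -4.04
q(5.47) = 68.92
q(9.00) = 1890.00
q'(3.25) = -2.88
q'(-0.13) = -31.23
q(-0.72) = 34.39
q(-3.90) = 1254.28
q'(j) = 4*j^3 - 27*j^2 + 52*j - 24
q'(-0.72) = -76.93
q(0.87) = -6.55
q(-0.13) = 3.58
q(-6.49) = 5485.22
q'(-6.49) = -2592.16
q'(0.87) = 3.44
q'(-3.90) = -874.75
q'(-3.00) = -531.00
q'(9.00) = 1173.00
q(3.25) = -0.76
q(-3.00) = 630.00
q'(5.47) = 107.24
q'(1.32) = 6.80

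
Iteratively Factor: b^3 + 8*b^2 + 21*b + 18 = (b + 3)*(b^2 + 5*b + 6) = (b + 3)^2*(b + 2)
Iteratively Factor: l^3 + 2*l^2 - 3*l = (l)*(l^2 + 2*l - 3) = l*(l - 1)*(l + 3)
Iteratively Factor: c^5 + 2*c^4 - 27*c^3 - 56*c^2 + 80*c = (c - 1)*(c^4 + 3*c^3 - 24*c^2 - 80*c) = (c - 5)*(c - 1)*(c^3 + 8*c^2 + 16*c) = c*(c - 5)*(c - 1)*(c^2 + 8*c + 16) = c*(c - 5)*(c - 1)*(c + 4)*(c + 4)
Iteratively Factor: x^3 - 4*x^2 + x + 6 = (x + 1)*(x^2 - 5*x + 6) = (x - 3)*(x + 1)*(x - 2)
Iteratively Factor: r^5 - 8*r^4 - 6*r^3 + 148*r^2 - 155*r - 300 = (r - 3)*(r^4 - 5*r^3 - 21*r^2 + 85*r + 100) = (r - 3)*(r + 1)*(r^3 - 6*r^2 - 15*r + 100) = (r - 3)*(r + 1)*(r + 4)*(r^2 - 10*r + 25) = (r - 5)*(r - 3)*(r + 1)*(r + 4)*(r - 5)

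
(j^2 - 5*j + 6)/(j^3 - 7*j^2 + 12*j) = (j - 2)/(j*(j - 4))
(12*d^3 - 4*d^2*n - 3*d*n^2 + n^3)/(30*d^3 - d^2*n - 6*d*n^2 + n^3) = (2*d - n)/(5*d - n)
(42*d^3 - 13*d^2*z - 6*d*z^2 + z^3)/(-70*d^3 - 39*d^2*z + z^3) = (-6*d^2 + d*z + z^2)/(10*d^2 + 7*d*z + z^2)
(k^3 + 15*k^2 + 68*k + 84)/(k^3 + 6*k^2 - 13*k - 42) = (k + 6)/(k - 3)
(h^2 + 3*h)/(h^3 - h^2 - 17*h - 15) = h/(h^2 - 4*h - 5)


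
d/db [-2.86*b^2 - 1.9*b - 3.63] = -5.72*b - 1.9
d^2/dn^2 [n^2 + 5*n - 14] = 2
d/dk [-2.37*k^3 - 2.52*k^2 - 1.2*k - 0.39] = -7.11*k^2 - 5.04*k - 1.2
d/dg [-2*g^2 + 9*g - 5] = 9 - 4*g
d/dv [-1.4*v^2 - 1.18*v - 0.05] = -2.8*v - 1.18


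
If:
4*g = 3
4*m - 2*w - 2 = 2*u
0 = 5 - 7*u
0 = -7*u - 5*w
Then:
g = 3/4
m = 5/14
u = 5/7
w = -1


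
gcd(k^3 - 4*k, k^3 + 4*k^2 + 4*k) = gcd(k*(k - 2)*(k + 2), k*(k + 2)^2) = k^2 + 2*k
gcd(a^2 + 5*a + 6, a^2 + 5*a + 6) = a^2 + 5*a + 6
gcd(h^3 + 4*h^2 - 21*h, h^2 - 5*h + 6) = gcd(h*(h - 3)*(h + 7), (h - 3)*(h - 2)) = h - 3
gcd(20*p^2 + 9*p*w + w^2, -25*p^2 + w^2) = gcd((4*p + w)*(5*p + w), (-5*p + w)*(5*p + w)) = 5*p + w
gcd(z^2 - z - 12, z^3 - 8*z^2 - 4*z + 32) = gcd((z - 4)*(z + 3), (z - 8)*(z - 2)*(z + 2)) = 1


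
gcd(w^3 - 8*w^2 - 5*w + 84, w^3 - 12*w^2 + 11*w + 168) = w^2 - 4*w - 21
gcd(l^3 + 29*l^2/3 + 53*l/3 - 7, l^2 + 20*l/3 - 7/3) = l^2 + 20*l/3 - 7/3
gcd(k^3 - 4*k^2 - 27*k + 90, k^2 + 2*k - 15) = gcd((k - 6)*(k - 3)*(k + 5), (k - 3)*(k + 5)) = k^2 + 2*k - 15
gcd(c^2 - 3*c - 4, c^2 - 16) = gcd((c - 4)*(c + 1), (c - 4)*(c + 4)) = c - 4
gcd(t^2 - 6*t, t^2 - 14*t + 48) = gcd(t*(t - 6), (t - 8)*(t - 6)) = t - 6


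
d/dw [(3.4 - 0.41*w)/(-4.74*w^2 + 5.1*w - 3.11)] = (-1.9434*w^2 + 32.232*w - 16.0649)/(22.4676*w^4 - 48.348*w^3 + 55.4928*w^2 - 31.722*w + 9.6721)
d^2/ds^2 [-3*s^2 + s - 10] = -6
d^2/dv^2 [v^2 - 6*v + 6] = 2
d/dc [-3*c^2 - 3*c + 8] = -6*c - 3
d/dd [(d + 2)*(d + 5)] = 2*d + 7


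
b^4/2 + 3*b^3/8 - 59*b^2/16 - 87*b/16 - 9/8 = (b/2 + 1)*(b - 3)*(b + 1/4)*(b + 3/2)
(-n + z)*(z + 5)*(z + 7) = -n*z^2 - 12*n*z - 35*n + z^3 + 12*z^2 + 35*z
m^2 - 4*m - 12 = (m - 6)*(m + 2)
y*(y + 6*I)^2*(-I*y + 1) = -I*y^4 + 13*y^3 + 48*I*y^2 - 36*y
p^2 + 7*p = p*(p + 7)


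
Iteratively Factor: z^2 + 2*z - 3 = (z + 3)*(z - 1)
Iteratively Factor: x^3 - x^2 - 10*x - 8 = (x + 2)*(x^2 - 3*x - 4) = (x + 1)*(x + 2)*(x - 4)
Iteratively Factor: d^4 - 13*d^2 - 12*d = (d - 4)*(d^3 + 4*d^2 + 3*d) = (d - 4)*(d + 1)*(d^2 + 3*d) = d*(d - 4)*(d + 1)*(d + 3)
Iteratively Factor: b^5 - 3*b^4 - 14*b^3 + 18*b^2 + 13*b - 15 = (b - 1)*(b^4 - 2*b^3 - 16*b^2 + 2*b + 15) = (b - 1)*(b + 3)*(b^3 - 5*b^2 - b + 5) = (b - 1)*(b + 1)*(b + 3)*(b^2 - 6*b + 5) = (b - 1)^2*(b + 1)*(b + 3)*(b - 5)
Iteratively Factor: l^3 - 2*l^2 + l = (l)*(l^2 - 2*l + 1) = l*(l - 1)*(l - 1)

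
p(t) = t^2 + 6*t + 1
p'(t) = 2*t + 6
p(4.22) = 44.13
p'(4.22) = 14.44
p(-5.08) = -3.67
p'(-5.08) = -4.16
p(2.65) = 23.92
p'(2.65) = 11.30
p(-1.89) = -6.77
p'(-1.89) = 2.22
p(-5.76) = -0.38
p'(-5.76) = -5.52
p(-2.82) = -7.97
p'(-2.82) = 0.36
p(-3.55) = -7.70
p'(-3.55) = -1.10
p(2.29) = 19.98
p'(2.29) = 10.58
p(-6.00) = 1.00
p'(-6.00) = -6.00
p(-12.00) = 73.00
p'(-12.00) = -18.00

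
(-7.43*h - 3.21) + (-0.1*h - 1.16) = -7.53*h - 4.37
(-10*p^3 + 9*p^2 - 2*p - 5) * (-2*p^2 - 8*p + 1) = 20*p^5 + 62*p^4 - 78*p^3 + 35*p^2 + 38*p - 5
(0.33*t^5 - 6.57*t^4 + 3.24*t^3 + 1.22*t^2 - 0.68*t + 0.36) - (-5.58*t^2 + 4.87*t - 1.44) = 0.33*t^5 - 6.57*t^4 + 3.24*t^3 + 6.8*t^2 - 5.55*t + 1.8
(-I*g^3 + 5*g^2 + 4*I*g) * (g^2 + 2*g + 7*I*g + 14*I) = -I*g^5 + 12*g^4 - 2*I*g^4 + 24*g^3 + 39*I*g^3 - 28*g^2 + 78*I*g^2 - 56*g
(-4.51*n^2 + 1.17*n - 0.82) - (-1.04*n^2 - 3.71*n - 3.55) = -3.47*n^2 + 4.88*n + 2.73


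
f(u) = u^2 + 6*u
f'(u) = 2*u + 6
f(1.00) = 7.00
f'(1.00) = 8.00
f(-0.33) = -1.87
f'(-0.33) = 5.34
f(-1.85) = -7.68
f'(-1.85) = 2.30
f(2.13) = 17.32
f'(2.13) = 10.26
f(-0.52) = -2.85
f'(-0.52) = 4.96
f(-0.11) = -0.65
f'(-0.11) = 5.78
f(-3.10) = -8.99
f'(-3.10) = -0.20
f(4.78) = 51.53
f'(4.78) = 15.56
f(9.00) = 135.00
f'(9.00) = 24.00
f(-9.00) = 27.00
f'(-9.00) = -12.00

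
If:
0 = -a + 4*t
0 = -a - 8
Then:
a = -8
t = -2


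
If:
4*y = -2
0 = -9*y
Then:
No Solution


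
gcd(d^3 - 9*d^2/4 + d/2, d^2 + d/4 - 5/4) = 1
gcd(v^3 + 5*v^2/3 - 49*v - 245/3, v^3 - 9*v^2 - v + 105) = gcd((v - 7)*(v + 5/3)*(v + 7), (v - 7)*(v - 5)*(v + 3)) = v - 7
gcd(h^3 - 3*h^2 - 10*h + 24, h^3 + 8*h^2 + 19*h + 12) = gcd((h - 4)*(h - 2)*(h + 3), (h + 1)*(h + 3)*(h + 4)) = h + 3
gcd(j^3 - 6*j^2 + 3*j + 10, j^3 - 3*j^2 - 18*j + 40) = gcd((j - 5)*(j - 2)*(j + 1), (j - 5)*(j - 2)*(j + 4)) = j^2 - 7*j + 10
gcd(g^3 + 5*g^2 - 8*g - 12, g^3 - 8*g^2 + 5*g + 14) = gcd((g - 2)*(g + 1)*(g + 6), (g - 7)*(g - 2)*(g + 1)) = g^2 - g - 2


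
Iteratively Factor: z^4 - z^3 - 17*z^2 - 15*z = (z - 5)*(z^3 + 4*z^2 + 3*z) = z*(z - 5)*(z^2 + 4*z + 3) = z*(z - 5)*(z + 3)*(z + 1)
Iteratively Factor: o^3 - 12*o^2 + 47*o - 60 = (o - 4)*(o^2 - 8*o + 15) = (o - 4)*(o - 3)*(o - 5)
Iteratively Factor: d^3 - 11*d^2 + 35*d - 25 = (d - 5)*(d^2 - 6*d + 5) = (d - 5)*(d - 1)*(d - 5)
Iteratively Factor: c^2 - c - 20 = (c + 4)*(c - 5)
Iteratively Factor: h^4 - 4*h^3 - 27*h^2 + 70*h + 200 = (h + 4)*(h^3 - 8*h^2 + 5*h + 50) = (h - 5)*(h + 4)*(h^2 - 3*h - 10) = (h - 5)^2*(h + 4)*(h + 2)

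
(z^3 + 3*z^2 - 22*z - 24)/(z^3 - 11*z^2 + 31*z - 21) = (z^3 + 3*z^2 - 22*z - 24)/(z^3 - 11*z^2 + 31*z - 21)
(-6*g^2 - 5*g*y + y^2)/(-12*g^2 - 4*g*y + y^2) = (g + y)/(2*g + y)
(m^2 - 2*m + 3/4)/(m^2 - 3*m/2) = (m - 1/2)/m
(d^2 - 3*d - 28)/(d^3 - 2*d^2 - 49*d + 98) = (d + 4)/(d^2 + 5*d - 14)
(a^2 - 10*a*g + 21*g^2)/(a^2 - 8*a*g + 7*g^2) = (a - 3*g)/(a - g)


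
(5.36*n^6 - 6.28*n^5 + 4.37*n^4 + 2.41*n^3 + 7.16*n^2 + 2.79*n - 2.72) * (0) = 0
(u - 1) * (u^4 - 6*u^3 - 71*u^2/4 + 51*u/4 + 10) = u^5 - 7*u^4 - 47*u^3/4 + 61*u^2/2 - 11*u/4 - 10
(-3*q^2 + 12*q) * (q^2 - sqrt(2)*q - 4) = -3*q^4 + 3*sqrt(2)*q^3 + 12*q^3 - 12*sqrt(2)*q^2 + 12*q^2 - 48*q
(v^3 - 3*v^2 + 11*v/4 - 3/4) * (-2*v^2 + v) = -2*v^5 + 7*v^4 - 17*v^3/2 + 17*v^2/4 - 3*v/4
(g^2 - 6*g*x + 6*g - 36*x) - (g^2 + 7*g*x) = -13*g*x + 6*g - 36*x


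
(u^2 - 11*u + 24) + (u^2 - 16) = 2*u^2 - 11*u + 8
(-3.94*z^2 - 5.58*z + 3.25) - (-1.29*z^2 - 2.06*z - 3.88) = -2.65*z^2 - 3.52*z + 7.13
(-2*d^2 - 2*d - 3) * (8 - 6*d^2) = 12*d^4 + 12*d^3 + 2*d^2 - 16*d - 24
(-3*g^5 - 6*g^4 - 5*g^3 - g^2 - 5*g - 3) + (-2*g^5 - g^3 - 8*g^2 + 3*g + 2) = -5*g^5 - 6*g^4 - 6*g^3 - 9*g^2 - 2*g - 1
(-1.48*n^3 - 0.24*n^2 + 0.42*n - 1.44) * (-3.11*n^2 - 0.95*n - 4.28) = 4.6028*n^5 + 2.1524*n^4 + 5.2562*n^3 + 5.1066*n^2 - 0.4296*n + 6.1632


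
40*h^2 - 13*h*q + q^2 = (-8*h + q)*(-5*h + q)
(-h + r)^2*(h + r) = h^3 - h^2*r - h*r^2 + r^3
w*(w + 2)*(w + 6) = w^3 + 8*w^2 + 12*w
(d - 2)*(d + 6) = d^2 + 4*d - 12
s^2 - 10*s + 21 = (s - 7)*(s - 3)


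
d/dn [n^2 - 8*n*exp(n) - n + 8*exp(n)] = -8*n*exp(n) + 2*n - 1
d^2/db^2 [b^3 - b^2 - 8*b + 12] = 6*b - 2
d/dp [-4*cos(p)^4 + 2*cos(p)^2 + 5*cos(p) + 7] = (16*cos(p)^3 - 4*cos(p) - 5)*sin(p)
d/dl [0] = 0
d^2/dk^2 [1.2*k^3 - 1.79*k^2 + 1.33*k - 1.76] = 7.2*k - 3.58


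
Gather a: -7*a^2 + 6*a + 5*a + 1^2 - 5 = -7*a^2 + 11*a - 4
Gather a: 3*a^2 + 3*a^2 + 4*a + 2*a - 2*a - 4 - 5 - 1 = 6*a^2 + 4*a - 10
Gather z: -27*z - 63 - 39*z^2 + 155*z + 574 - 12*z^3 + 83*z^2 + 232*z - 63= -12*z^3 + 44*z^2 + 360*z + 448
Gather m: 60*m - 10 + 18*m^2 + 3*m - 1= 18*m^2 + 63*m - 11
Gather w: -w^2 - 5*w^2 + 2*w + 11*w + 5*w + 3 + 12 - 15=-6*w^2 + 18*w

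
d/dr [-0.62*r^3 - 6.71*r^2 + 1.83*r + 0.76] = -1.86*r^2 - 13.42*r + 1.83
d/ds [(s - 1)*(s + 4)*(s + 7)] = 3*s^2 + 20*s + 17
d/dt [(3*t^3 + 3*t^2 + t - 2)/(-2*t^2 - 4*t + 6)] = (-3*t^4 - 12*t^3 + 22*t^2 + 14*t - 1)/(2*(t^4 + 4*t^3 - 2*t^2 - 12*t + 9))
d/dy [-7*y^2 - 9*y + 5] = -14*y - 9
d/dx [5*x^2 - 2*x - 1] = 10*x - 2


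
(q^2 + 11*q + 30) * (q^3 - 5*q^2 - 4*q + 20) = q^5 + 6*q^4 - 29*q^3 - 174*q^2 + 100*q + 600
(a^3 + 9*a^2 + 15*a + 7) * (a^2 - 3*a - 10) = a^5 + 6*a^4 - 22*a^3 - 128*a^2 - 171*a - 70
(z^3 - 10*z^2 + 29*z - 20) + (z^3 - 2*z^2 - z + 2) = 2*z^3 - 12*z^2 + 28*z - 18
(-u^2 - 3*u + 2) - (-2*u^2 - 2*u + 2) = u^2 - u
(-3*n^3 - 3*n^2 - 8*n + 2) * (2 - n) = 3*n^4 - 3*n^3 + 2*n^2 - 18*n + 4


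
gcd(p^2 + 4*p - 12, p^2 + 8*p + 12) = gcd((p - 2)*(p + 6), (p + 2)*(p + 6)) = p + 6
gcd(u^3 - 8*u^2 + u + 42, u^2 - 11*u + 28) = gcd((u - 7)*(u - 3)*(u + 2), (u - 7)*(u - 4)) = u - 7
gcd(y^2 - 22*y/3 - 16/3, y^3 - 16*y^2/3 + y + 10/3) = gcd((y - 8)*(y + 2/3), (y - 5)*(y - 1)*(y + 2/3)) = y + 2/3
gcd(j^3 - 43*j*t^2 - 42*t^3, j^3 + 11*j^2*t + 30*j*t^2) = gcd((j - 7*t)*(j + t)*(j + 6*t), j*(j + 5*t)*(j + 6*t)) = j + 6*t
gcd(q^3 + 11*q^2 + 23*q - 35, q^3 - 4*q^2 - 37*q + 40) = q^2 + 4*q - 5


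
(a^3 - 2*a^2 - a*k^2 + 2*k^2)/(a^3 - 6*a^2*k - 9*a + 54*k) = (a^3 - 2*a^2 - a*k^2 + 2*k^2)/(a^3 - 6*a^2*k - 9*a + 54*k)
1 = 1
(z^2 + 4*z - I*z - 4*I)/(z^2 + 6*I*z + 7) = (z + 4)/(z + 7*I)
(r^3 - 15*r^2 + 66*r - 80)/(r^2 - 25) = (r^2 - 10*r + 16)/(r + 5)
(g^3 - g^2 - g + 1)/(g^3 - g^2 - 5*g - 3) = (g^2 - 2*g + 1)/(g^2 - 2*g - 3)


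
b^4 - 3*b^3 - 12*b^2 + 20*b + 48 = (b - 4)*(b - 3)*(b + 2)^2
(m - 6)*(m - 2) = m^2 - 8*m + 12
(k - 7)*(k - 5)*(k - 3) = k^3 - 15*k^2 + 71*k - 105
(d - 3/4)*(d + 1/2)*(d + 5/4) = d^3 + d^2 - 11*d/16 - 15/32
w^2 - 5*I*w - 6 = (w - 3*I)*(w - 2*I)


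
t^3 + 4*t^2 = t^2*(t + 4)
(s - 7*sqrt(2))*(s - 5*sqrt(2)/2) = s^2 - 19*sqrt(2)*s/2 + 35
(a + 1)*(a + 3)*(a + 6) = a^3 + 10*a^2 + 27*a + 18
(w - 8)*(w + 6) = w^2 - 2*w - 48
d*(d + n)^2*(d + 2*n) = d^4 + 4*d^3*n + 5*d^2*n^2 + 2*d*n^3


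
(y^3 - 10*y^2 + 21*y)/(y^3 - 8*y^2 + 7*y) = (y - 3)/(y - 1)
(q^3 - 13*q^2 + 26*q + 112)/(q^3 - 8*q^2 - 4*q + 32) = (q - 7)/(q - 2)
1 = 1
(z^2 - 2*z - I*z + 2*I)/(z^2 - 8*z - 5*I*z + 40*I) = (z^2 - 2*z - I*z + 2*I)/(z^2 - 8*z - 5*I*z + 40*I)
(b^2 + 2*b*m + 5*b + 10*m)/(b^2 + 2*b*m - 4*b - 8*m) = (b + 5)/(b - 4)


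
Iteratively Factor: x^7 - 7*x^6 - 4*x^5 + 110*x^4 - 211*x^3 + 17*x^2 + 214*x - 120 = (x - 1)*(x^6 - 6*x^5 - 10*x^4 + 100*x^3 - 111*x^2 - 94*x + 120) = (x - 1)^2*(x^5 - 5*x^4 - 15*x^3 + 85*x^2 - 26*x - 120) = (x - 2)*(x - 1)^2*(x^4 - 3*x^3 - 21*x^2 + 43*x + 60) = (x - 5)*(x - 2)*(x - 1)^2*(x^3 + 2*x^2 - 11*x - 12) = (x - 5)*(x - 3)*(x - 2)*(x - 1)^2*(x^2 + 5*x + 4) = (x - 5)*(x - 3)*(x - 2)*(x - 1)^2*(x + 1)*(x + 4)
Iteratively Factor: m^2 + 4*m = (m + 4)*(m)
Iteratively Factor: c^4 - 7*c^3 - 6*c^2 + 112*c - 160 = (c + 4)*(c^3 - 11*c^2 + 38*c - 40) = (c - 2)*(c + 4)*(c^2 - 9*c + 20) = (c - 4)*(c - 2)*(c + 4)*(c - 5)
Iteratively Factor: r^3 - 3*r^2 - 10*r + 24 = (r + 3)*(r^2 - 6*r + 8) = (r - 4)*(r + 3)*(r - 2)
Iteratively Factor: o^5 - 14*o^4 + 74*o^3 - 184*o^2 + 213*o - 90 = (o - 1)*(o^4 - 13*o^3 + 61*o^2 - 123*o + 90) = (o - 2)*(o - 1)*(o^3 - 11*o^2 + 39*o - 45) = (o - 5)*(o - 2)*(o - 1)*(o^2 - 6*o + 9) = (o - 5)*(o - 3)*(o - 2)*(o - 1)*(o - 3)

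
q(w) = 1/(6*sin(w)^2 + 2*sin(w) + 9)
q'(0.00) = -0.02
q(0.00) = 0.11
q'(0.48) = -0.05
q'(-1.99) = -0.02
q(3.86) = 0.10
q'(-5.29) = -0.03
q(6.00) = 0.11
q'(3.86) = -0.04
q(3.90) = 0.10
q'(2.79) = 0.05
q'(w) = (-12*sin(w)*cos(w) - 2*cos(w))/(6*sin(w)^2 + 2*sin(w) + 9)^2 = -2*(6*sin(w) + 1)*cos(w)/(6*sin(w)^2 + 2*sin(w) + 9)^2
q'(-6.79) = 0.04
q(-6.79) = 0.11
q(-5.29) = 0.07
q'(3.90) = -0.04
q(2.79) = 0.10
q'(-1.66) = -0.01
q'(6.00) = 0.02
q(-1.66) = 0.08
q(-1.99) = 0.08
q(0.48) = 0.09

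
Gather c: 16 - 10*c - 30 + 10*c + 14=0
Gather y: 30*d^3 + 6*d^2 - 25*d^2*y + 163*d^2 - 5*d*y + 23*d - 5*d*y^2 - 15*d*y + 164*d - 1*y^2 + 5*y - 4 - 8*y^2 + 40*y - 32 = 30*d^3 + 169*d^2 + 187*d + y^2*(-5*d - 9) + y*(-25*d^2 - 20*d + 45) - 36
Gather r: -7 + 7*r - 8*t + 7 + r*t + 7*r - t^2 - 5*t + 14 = r*(t + 14) - t^2 - 13*t + 14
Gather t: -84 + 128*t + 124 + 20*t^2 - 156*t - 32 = 20*t^2 - 28*t + 8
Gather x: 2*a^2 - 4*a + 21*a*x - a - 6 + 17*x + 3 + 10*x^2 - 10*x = 2*a^2 - 5*a + 10*x^2 + x*(21*a + 7) - 3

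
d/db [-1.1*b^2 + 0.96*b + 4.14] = 0.96 - 2.2*b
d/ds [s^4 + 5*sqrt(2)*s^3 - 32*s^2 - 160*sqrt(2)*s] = 4*s^3 + 15*sqrt(2)*s^2 - 64*s - 160*sqrt(2)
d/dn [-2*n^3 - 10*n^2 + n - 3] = -6*n^2 - 20*n + 1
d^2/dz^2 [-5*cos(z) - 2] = 5*cos(z)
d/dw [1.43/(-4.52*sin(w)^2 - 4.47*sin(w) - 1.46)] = (12.9272*sin(w) + 6.3921)*cos(w)/(4.52*sin(w)^2 + 4.47*sin(w) + 1.46)^2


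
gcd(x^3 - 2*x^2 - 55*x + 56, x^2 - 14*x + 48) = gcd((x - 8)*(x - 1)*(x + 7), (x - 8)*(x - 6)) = x - 8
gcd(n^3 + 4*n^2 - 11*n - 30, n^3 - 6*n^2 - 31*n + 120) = n^2 + 2*n - 15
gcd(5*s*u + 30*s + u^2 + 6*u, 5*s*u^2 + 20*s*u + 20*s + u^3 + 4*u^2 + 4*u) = 5*s + u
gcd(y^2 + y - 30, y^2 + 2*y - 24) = y + 6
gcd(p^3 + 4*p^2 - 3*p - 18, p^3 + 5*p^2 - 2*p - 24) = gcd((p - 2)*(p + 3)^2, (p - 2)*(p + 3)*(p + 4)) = p^2 + p - 6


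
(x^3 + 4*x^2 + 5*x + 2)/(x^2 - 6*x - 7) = (x^2 + 3*x + 2)/(x - 7)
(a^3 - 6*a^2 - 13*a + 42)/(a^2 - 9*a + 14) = a + 3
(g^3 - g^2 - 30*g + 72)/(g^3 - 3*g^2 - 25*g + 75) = (g^2 + 2*g - 24)/(g^2 - 25)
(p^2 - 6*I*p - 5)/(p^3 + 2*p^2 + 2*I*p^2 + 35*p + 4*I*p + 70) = (p - I)/(p^2 + p*(2 + 7*I) + 14*I)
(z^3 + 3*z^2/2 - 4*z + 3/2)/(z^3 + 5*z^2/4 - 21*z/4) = 2*(2*z^2 - 3*z + 1)/(z*(4*z - 7))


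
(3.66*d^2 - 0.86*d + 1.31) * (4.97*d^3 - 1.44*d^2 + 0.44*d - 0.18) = 18.1902*d^5 - 9.5446*d^4 + 9.3595*d^3 - 2.9236*d^2 + 0.7312*d - 0.2358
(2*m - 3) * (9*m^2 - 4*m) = 18*m^3 - 35*m^2 + 12*m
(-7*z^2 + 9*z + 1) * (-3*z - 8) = 21*z^3 + 29*z^2 - 75*z - 8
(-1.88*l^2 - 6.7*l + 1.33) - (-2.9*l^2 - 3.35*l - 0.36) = 1.02*l^2 - 3.35*l + 1.69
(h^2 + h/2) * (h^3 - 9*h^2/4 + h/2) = h^5 - 7*h^4/4 - 5*h^3/8 + h^2/4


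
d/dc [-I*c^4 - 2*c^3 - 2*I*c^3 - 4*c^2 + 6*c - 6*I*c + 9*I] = -4*I*c^3 - 6*c^2*(1 + I) - 8*c + 6 - 6*I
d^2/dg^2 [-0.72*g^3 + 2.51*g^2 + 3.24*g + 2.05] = 5.02 - 4.32*g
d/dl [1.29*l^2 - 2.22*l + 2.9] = 2.58*l - 2.22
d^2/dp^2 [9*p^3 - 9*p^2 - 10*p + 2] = 54*p - 18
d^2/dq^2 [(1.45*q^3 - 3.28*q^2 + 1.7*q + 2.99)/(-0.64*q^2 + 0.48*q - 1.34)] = (-1.77635683940025e-15*q^5 + 1.77635683940025e-15*q^4 + 2.441472*q^3 - 18.629952*q^2 - 1.363032*q + 13.342912)/(0.262144*q^6 - 0.589824*q^5 + 2.08896*q^4 - 2.58048*q^3 + 4.37376*q^2 - 2.585664*q + 2.406104)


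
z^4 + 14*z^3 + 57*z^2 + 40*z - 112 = (z - 1)*(z + 4)^2*(z + 7)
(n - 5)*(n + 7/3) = n^2 - 8*n/3 - 35/3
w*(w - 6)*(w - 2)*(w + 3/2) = w^4 - 13*w^3/2 + 18*w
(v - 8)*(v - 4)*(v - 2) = v^3 - 14*v^2 + 56*v - 64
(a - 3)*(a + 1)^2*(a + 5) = a^4 + 4*a^3 - 10*a^2 - 28*a - 15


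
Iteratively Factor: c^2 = (c)*(c)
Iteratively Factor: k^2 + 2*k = (k)*(k + 2)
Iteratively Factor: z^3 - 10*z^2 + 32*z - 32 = (z - 4)*(z^2 - 6*z + 8) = (z - 4)^2*(z - 2)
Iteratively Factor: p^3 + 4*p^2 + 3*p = (p + 1)*(p^2 + 3*p) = p*(p + 1)*(p + 3)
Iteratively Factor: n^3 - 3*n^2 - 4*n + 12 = (n - 3)*(n^2 - 4) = (n - 3)*(n + 2)*(n - 2)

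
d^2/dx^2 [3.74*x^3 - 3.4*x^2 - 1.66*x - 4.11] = 22.44*x - 6.8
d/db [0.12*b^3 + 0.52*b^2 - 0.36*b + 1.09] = 0.36*b^2 + 1.04*b - 0.36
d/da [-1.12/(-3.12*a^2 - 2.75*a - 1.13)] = (-6.9888*a - 3.08)/(3.12*a^2 + 2.75*a + 1.13)^2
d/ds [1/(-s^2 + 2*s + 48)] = 2*(s - 1)/(-s^2 + 2*s + 48)^2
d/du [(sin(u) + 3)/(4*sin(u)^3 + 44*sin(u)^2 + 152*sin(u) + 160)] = -(sin(u)^3 + 10*sin(u)^2 + 33*sin(u) + 37)*cos(u)/(2*(sin(u)^3 + 11*sin(u)^2 + 38*sin(u) + 40)^2)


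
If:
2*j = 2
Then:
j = 1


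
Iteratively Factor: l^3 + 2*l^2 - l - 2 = (l + 1)*(l^2 + l - 2) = (l - 1)*(l + 1)*(l + 2)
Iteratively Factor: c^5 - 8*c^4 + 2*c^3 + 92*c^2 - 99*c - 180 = (c + 3)*(c^4 - 11*c^3 + 35*c^2 - 13*c - 60) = (c - 5)*(c + 3)*(c^3 - 6*c^2 + 5*c + 12) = (c - 5)*(c + 1)*(c + 3)*(c^2 - 7*c + 12) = (c - 5)*(c - 3)*(c + 1)*(c + 3)*(c - 4)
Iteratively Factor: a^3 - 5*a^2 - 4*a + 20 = (a + 2)*(a^2 - 7*a + 10) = (a - 5)*(a + 2)*(a - 2)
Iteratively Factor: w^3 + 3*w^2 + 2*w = (w)*(w^2 + 3*w + 2) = w*(w + 1)*(w + 2)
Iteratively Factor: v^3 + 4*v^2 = (v)*(v^2 + 4*v) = v*(v + 4)*(v)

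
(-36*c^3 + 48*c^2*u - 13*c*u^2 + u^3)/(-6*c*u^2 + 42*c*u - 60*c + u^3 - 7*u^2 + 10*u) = (6*c^2 - 7*c*u + u^2)/(u^2 - 7*u + 10)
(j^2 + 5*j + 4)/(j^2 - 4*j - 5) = (j + 4)/(j - 5)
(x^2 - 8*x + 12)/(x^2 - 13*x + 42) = (x - 2)/(x - 7)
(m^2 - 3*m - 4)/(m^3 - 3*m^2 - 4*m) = 1/m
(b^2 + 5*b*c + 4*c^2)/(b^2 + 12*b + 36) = (b^2 + 5*b*c + 4*c^2)/(b^2 + 12*b + 36)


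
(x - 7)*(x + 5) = x^2 - 2*x - 35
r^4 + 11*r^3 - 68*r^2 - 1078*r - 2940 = (r + 5)*(r + 6)*(r - 7*sqrt(2))*(r + 7*sqrt(2))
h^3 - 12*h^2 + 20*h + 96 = (h - 8)*(h - 6)*(h + 2)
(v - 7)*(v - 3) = v^2 - 10*v + 21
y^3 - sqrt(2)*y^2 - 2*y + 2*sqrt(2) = (y - sqrt(2))^2*(y + sqrt(2))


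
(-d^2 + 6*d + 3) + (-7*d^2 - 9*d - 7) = -8*d^2 - 3*d - 4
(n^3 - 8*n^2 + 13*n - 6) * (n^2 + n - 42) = n^5 - 7*n^4 - 37*n^3 + 343*n^2 - 552*n + 252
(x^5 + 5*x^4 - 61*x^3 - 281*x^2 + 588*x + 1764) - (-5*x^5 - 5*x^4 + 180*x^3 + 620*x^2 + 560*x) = 6*x^5 + 10*x^4 - 241*x^3 - 901*x^2 + 28*x + 1764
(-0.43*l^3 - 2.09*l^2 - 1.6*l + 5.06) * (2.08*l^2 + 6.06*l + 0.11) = -0.8944*l^5 - 6.953*l^4 - 16.0407*l^3 + 0.598899999999999*l^2 + 30.4876*l + 0.5566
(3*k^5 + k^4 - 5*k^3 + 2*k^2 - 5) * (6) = 18*k^5 + 6*k^4 - 30*k^3 + 12*k^2 - 30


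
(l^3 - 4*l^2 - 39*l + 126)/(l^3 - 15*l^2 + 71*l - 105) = (l + 6)/(l - 5)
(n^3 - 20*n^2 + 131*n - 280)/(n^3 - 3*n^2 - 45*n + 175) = (n^2 - 15*n + 56)/(n^2 + 2*n - 35)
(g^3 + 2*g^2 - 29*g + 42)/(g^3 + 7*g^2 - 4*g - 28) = (g - 3)/(g + 2)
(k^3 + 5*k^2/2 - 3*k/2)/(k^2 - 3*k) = (2*k^2 + 5*k - 3)/(2*(k - 3))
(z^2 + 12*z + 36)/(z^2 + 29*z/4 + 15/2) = 4*(z + 6)/(4*z + 5)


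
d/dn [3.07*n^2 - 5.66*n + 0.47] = 6.14*n - 5.66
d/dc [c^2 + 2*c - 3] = 2*c + 2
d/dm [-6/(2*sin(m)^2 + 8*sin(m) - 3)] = 24*(sin(m) + 2)*cos(m)/(8*sin(m) - cos(2*m) - 2)^2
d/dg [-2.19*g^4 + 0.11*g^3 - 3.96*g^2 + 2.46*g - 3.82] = -8.76*g^3 + 0.33*g^2 - 7.92*g + 2.46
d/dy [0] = 0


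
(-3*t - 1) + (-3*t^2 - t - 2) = -3*t^2 - 4*t - 3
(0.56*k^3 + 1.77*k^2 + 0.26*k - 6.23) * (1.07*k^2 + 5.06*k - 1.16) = 0.5992*k^5 + 4.7275*k^4 + 8.5848*k^3 - 7.4037*k^2 - 31.8254*k + 7.2268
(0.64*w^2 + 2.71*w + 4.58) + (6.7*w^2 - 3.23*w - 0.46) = 7.34*w^2 - 0.52*w + 4.12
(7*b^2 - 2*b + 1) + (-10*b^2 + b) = -3*b^2 - b + 1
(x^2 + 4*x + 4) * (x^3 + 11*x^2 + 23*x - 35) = x^5 + 15*x^4 + 71*x^3 + 101*x^2 - 48*x - 140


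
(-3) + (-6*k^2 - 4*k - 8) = -6*k^2 - 4*k - 11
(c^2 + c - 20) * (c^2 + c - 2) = c^4 + 2*c^3 - 21*c^2 - 22*c + 40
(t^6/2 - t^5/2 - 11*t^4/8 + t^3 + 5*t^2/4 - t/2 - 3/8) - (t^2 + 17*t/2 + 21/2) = t^6/2 - t^5/2 - 11*t^4/8 + t^3 + t^2/4 - 9*t - 87/8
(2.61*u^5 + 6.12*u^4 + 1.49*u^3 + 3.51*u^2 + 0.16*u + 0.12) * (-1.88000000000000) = -4.9068*u^5 - 11.5056*u^4 - 2.8012*u^3 - 6.5988*u^2 - 0.3008*u - 0.2256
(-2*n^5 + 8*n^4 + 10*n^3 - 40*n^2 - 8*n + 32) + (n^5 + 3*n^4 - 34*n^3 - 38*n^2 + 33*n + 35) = -n^5 + 11*n^4 - 24*n^3 - 78*n^2 + 25*n + 67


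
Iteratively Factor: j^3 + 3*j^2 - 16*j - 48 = (j - 4)*(j^2 + 7*j + 12) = (j - 4)*(j + 3)*(j + 4)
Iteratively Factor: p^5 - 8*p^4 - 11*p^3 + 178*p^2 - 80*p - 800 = (p - 5)*(p^4 - 3*p^3 - 26*p^2 + 48*p + 160) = (p - 5)^2*(p^3 + 2*p^2 - 16*p - 32) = (p - 5)^2*(p - 4)*(p^2 + 6*p + 8) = (p - 5)^2*(p - 4)*(p + 4)*(p + 2)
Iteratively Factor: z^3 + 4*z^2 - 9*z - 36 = (z + 4)*(z^2 - 9) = (z + 3)*(z + 4)*(z - 3)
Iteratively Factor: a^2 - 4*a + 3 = (a - 3)*(a - 1)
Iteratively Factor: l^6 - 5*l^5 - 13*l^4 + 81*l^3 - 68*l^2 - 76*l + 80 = (l + 4)*(l^5 - 9*l^4 + 23*l^3 - 11*l^2 - 24*l + 20) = (l - 2)*(l + 4)*(l^4 - 7*l^3 + 9*l^2 + 7*l - 10) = (l - 5)*(l - 2)*(l + 4)*(l^3 - 2*l^2 - l + 2) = (l - 5)*(l - 2)*(l - 1)*(l + 4)*(l^2 - l - 2) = (l - 5)*(l - 2)^2*(l - 1)*(l + 4)*(l + 1)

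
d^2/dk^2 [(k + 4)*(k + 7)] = 2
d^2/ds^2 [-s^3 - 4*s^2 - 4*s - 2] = -6*s - 8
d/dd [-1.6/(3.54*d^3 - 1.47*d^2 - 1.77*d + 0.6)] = (16.992*d^2 - 4.704*d - 2.832)/(3.54*d^3 - 1.47*d^2 - 1.77*d + 0.6)^2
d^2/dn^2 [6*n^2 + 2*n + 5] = 12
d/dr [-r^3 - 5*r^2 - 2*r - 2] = -3*r^2 - 10*r - 2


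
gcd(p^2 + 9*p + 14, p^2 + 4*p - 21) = p + 7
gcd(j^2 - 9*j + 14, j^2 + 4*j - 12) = j - 2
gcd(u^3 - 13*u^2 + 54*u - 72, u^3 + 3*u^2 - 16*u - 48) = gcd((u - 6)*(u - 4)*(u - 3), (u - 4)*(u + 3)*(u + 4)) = u - 4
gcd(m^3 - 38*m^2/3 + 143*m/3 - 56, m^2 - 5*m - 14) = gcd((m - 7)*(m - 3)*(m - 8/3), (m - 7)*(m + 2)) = m - 7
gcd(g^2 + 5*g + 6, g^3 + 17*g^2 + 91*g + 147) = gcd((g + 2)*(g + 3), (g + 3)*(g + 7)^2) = g + 3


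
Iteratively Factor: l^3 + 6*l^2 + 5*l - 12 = (l + 4)*(l^2 + 2*l - 3) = (l - 1)*(l + 4)*(l + 3)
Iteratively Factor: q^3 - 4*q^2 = (q)*(q^2 - 4*q) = q^2*(q - 4)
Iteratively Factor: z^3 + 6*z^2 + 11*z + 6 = (z + 1)*(z^2 + 5*z + 6) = (z + 1)*(z + 2)*(z + 3)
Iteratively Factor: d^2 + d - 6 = (d + 3)*(d - 2)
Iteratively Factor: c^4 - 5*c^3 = (c)*(c^3 - 5*c^2) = c^2*(c^2 - 5*c) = c^3*(c - 5)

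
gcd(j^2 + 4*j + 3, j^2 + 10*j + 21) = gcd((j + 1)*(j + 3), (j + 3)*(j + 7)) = j + 3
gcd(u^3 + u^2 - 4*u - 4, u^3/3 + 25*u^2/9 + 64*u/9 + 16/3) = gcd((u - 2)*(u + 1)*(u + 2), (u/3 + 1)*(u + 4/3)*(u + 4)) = 1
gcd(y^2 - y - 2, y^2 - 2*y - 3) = y + 1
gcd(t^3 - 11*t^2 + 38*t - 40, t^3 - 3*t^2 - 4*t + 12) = t - 2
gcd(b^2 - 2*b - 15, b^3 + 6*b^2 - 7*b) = 1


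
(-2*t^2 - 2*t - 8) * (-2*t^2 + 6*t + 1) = 4*t^4 - 8*t^3 + 2*t^2 - 50*t - 8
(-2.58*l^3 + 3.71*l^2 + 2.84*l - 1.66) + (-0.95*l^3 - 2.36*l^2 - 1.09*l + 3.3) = -3.53*l^3 + 1.35*l^2 + 1.75*l + 1.64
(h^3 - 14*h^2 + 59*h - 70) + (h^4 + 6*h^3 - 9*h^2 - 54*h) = h^4 + 7*h^3 - 23*h^2 + 5*h - 70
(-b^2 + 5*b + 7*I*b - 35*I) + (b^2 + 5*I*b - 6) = 5*b + 12*I*b - 6 - 35*I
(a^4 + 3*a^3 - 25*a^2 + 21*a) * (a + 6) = a^5 + 9*a^4 - 7*a^3 - 129*a^2 + 126*a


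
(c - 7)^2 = c^2 - 14*c + 49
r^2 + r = r*(r + 1)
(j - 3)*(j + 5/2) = j^2 - j/2 - 15/2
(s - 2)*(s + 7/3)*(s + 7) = s^3 + 22*s^2/3 - 7*s/3 - 98/3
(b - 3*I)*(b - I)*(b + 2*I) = b^3 - 2*I*b^2 + 5*b - 6*I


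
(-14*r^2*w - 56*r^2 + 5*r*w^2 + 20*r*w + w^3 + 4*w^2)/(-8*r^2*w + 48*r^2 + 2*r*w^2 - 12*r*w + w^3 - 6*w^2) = (7*r*w + 28*r + w^2 + 4*w)/(4*r*w - 24*r + w^2 - 6*w)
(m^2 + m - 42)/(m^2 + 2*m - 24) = (m^2 + m - 42)/(m^2 + 2*m - 24)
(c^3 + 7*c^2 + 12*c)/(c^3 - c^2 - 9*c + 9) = c*(c + 4)/(c^2 - 4*c + 3)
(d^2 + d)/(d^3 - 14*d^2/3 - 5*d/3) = 3*(d + 1)/(3*d^2 - 14*d - 5)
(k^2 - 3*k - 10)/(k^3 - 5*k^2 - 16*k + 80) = (k + 2)/(k^2 - 16)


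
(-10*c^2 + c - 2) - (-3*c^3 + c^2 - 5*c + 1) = 3*c^3 - 11*c^2 + 6*c - 3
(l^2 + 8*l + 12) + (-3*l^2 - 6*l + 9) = -2*l^2 + 2*l + 21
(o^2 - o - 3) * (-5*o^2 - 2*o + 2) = -5*o^4 + 3*o^3 + 19*o^2 + 4*o - 6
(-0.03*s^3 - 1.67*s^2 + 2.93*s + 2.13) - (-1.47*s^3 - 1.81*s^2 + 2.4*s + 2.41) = 1.44*s^3 + 0.14*s^2 + 0.53*s - 0.28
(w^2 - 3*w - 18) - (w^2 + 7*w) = -10*w - 18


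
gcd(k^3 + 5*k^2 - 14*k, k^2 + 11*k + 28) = k + 7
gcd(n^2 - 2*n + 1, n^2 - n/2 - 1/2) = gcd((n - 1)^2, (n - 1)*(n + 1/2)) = n - 1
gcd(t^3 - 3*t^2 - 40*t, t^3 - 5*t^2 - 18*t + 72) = 1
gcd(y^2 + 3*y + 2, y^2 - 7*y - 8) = y + 1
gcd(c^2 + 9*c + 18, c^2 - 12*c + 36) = 1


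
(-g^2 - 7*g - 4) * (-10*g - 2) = 10*g^3 + 72*g^2 + 54*g + 8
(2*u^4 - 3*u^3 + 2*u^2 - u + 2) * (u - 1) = 2*u^5 - 5*u^4 + 5*u^3 - 3*u^2 + 3*u - 2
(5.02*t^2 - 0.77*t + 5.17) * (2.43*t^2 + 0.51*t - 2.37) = 12.1986*t^4 + 0.6891*t^3 + 0.273000000000001*t^2 + 4.4616*t - 12.2529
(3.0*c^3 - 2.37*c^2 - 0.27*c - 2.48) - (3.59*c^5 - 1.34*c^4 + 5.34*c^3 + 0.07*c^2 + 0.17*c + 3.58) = -3.59*c^5 + 1.34*c^4 - 2.34*c^3 - 2.44*c^2 - 0.44*c - 6.06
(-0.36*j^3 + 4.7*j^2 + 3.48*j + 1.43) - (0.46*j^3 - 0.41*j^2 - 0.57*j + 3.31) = -0.82*j^3 + 5.11*j^2 + 4.05*j - 1.88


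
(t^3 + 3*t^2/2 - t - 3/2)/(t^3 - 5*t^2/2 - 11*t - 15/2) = (t - 1)/(t - 5)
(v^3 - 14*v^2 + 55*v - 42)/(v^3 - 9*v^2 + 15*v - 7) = (v - 6)/(v - 1)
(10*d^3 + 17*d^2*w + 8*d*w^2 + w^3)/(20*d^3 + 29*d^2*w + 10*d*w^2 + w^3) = (2*d + w)/(4*d + w)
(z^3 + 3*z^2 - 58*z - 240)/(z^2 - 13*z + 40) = (z^2 + 11*z + 30)/(z - 5)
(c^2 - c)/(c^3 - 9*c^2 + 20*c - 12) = c/(c^2 - 8*c + 12)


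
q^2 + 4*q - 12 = (q - 2)*(q + 6)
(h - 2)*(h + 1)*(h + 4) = h^3 + 3*h^2 - 6*h - 8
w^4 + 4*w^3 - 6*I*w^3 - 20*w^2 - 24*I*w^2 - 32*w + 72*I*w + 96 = (w - 2)*(w + 6)*(w - 4*I)*(w - 2*I)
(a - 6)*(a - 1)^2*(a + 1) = a^4 - 7*a^3 + 5*a^2 + 7*a - 6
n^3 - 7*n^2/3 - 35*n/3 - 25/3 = (n - 5)*(n + 1)*(n + 5/3)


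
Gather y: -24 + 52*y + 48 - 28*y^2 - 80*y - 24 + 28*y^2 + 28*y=0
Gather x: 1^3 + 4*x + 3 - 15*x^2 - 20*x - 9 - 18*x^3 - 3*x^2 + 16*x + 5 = -18*x^3 - 18*x^2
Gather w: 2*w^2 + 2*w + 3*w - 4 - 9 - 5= 2*w^2 + 5*w - 18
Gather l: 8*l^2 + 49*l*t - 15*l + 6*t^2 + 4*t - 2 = 8*l^2 + l*(49*t - 15) + 6*t^2 + 4*t - 2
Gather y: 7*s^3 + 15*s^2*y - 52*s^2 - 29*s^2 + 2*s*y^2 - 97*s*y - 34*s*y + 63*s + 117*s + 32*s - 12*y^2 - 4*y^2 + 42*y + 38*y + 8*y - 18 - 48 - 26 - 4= 7*s^3 - 81*s^2 + 212*s + y^2*(2*s - 16) + y*(15*s^2 - 131*s + 88) - 96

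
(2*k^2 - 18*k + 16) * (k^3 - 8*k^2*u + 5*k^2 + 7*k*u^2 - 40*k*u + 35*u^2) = 2*k^5 - 16*k^4*u - 8*k^4 + 14*k^3*u^2 + 64*k^3*u - 74*k^3 - 56*k^2*u^2 + 592*k^2*u + 80*k^2 - 518*k*u^2 - 640*k*u + 560*u^2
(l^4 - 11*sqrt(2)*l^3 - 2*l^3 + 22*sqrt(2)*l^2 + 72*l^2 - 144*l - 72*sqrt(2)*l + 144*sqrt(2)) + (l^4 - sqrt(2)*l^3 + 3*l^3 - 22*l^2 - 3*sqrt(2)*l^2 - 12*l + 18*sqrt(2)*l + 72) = 2*l^4 - 12*sqrt(2)*l^3 + l^3 + 19*sqrt(2)*l^2 + 50*l^2 - 156*l - 54*sqrt(2)*l + 72 + 144*sqrt(2)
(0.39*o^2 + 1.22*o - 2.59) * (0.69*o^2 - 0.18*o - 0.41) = 0.2691*o^4 + 0.7716*o^3 - 2.1666*o^2 - 0.034*o + 1.0619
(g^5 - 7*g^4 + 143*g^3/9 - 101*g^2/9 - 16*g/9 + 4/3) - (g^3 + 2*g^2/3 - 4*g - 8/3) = g^5 - 7*g^4 + 134*g^3/9 - 107*g^2/9 + 20*g/9 + 4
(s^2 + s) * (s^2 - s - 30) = s^4 - 31*s^2 - 30*s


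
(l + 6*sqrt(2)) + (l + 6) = 2*l + 6 + 6*sqrt(2)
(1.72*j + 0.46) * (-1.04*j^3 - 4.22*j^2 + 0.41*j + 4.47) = -1.7888*j^4 - 7.7368*j^3 - 1.236*j^2 + 7.877*j + 2.0562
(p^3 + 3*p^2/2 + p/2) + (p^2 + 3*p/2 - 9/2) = p^3 + 5*p^2/2 + 2*p - 9/2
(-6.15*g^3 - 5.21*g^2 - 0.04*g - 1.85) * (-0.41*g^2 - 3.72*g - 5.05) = 2.5215*g^5 + 25.0141*g^4 + 50.4551*g^3 + 27.2178*g^2 + 7.084*g + 9.3425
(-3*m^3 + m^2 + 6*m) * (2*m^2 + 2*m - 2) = -6*m^5 - 4*m^4 + 20*m^3 + 10*m^2 - 12*m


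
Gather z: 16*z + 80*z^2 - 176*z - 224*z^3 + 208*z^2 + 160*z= -224*z^3 + 288*z^2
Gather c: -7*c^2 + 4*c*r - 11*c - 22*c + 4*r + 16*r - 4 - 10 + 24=-7*c^2 + c*(4*r - 33) + 20*r + 10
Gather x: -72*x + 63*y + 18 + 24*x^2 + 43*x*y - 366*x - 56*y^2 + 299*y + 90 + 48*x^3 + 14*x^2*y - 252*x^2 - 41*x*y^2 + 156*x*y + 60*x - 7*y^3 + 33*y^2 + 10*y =48*x^3 + x^2*(14*y - 228) + x*(-41*y^2 + 199*y - 378) - 7*y^3 - 23*y^2 + 372*y + 108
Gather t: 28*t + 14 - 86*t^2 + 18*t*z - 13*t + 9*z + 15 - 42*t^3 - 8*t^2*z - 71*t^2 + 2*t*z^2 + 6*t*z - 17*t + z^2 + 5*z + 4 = -42*t^3 + t^2*(-8*z - 157) + t*(2*z^2 + 24*z - 2) + z^2 + 14*z + 33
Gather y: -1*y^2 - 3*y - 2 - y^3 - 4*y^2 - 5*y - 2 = -y^3 - 5*y^2 - 8*y - 4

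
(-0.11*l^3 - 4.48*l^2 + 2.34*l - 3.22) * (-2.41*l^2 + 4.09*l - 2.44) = 0.2651*l^5 + 10.3469*l^4 - 23.6942*l^3 + 28.262*l^2 - 18.8794*l + 7.8568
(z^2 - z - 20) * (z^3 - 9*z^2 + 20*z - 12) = z^5 - 10*z^4 + 9*z^3 + 148*z^2 - 388*z + 240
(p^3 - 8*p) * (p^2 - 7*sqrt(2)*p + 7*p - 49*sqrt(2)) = p^5 - 7*sqrt(2)*p^4 + 7*p^4 - 49*sqrt(2)*p^3 - 8*p^3 - 56*p^2 + 56*sqrt(2)*p^2 + 392*sqrt(2)*p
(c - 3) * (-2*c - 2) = -2*c^2 + 4*c + 6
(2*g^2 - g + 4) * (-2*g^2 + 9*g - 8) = -4*g^4 + 20*g^3 - 33*g^2 + 44*g - 32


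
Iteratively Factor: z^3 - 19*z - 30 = (z + 3)*(z^2 - 3*z - 10) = (z - 5)*(z + 3)*(z + 2)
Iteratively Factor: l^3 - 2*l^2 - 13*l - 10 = (l - 5)*(l^2 + 3*l + 2) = (l - 5)*(l + 1)*(l + 2)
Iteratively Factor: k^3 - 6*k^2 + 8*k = (k - 4)*(k^2 - 2*k) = (k - 4)*(k - 2)*(k)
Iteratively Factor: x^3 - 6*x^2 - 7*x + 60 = (x + 3)*(x^2 - 9*x + 20) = (x - 4)*(x + 3)*(x - 5)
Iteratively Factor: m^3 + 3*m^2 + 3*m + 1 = (m + 1)*(m^2 + 2*m + 1) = (m + 1)^2*(m + 1)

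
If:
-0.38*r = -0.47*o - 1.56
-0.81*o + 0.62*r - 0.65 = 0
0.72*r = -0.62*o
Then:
No Solution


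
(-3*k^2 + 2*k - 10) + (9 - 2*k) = -3*k^2 - 1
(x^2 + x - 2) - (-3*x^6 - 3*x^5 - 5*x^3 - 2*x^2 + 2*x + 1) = 3*x^6 + 3*x^5 + 5*x^3 + 3*x^2 - x - 3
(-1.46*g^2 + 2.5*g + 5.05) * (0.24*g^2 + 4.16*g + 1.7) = -0.3504*g^4 - 5.4736*g^3 + 9.13*g^2 + 25.258*g + 8.585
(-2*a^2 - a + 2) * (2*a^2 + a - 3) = -4*a^4 - 4*a^3 + 9*a^2 + 5*a - 6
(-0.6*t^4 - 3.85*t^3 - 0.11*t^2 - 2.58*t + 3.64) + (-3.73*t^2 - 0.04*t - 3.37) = -0.6*t^4 - 3.85*t^3 - 3.84*t^2 - 2.62*t + 0.27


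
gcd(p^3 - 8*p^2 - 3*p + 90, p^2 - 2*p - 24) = p - 6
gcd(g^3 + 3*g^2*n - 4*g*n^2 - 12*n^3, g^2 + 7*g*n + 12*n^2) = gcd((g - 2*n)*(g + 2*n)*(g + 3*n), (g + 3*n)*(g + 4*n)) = g + 3*n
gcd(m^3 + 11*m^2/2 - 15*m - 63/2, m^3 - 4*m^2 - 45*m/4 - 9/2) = m + 3/2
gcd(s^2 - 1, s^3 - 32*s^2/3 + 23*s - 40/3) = s - 1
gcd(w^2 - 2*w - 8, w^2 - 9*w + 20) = w - 4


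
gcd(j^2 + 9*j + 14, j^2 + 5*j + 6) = j + 2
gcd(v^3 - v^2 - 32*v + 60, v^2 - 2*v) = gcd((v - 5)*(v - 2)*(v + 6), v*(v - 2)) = v - 2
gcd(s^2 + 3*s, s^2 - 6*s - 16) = 1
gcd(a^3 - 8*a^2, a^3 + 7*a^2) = a^2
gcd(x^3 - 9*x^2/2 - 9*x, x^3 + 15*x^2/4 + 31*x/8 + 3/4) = x + 3/2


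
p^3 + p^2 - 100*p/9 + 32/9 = (p - 8/3)*(p - 1/3)*(p + 4)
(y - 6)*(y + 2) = y^2 - 4*y - 12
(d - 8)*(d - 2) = d^2 - 10*d + 16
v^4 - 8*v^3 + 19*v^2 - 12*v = v*(v - 4)*(v - 3)*(v - 1)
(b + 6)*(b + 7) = b^2 + 13*b + 42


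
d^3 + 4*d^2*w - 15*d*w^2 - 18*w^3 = (d - 3*w)*(d + w)*(d + 6*w)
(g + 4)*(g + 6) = g^2 + 10*g + 24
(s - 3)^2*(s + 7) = s^3 + s^2 - 33*s + 63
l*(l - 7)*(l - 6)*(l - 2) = l^4 - 15*l^3 + 68*l^2 - 84*l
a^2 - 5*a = a*(a - 5)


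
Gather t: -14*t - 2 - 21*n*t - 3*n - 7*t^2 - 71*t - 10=-3*n - 7*t^2 + t*(-21*n - 85) - 12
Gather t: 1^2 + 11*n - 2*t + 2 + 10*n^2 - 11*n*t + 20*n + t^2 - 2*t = 10*n^2 + 31*n + t^2 + t*(-11*n - 4) + 3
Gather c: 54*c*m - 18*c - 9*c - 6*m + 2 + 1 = c*(54*m - 27) - 6*m + 3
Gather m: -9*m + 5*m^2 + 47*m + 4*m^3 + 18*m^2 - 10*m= 4*m^3 + 23*m^2 + 28*m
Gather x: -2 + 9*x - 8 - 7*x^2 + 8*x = -7*x^2 + 17*x - 10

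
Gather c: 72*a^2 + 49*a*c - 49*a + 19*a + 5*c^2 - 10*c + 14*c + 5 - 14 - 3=72*a^2 - 30*a + 5*c^2 + c*(49*a + 4) - 12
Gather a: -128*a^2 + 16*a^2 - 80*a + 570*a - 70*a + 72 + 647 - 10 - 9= -112*a^2 + 420*a + 700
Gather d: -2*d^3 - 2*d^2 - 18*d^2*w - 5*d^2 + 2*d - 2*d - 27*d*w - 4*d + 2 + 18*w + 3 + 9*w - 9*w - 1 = -2*d^3 + d^2*(-18*w - 7) + d*(-27*w - 4) + 18*w + 4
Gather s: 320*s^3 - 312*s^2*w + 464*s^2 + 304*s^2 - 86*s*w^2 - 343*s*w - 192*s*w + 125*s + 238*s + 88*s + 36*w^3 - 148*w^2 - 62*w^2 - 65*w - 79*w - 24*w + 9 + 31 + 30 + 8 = 320*s^3 + s^2*(768 - 312*w) + s*(-86*w^2 - 535*w + 451) + 36*w^3 - 210*w^2 - 168*w + 78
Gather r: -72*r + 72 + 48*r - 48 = 24 - 24*r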